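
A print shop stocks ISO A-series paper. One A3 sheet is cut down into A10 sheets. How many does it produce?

128

A3 = 297 × 420 mm; A10 = 26 × 37 mm.
Each halving step doubles the count; 7 steps from A3 to A10.
2^7 = 128.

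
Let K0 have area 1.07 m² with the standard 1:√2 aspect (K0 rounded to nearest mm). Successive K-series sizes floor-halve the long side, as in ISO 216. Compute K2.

Let K0's short side be w mm. w · w√2 = 1.07 m² = 1,070,000 mm², so w ≈ 869.8 mm and w√2 ≈ 1230.1 mm → K0 = 870 × 1230 mm.
K1: ⌊1230/2⌋ × 870 = 615 × 870 mm
K2: ⌊870/2⌋ × 615 = 435 × 615 mm

435 × 615 mm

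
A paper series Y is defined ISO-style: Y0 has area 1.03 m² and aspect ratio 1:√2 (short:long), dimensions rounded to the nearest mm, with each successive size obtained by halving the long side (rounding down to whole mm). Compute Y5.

Let Y0's short side be w mm. w · w√2 = 1.03 m² = 1,030,000 mm², so w ≈ 853.4 mm and w√2 ≈ 1206.9 mm → Y0 = 853 × 1207 mm.
Y1: ⌊1207/2⌋ × 853 = 603 × 853 mm
Y2: ⌊853/2⌋ × 603 = 426 × 603 mm
Y3: ⌊603/2⌋ × 426 = 301 × 426 mm
Y4: ⌊426/2⌋ × 301 = 213 × 301 mm
Y5: ⌊301/2⌋ × 213 = 150 × 213 mm

150 × 213 mm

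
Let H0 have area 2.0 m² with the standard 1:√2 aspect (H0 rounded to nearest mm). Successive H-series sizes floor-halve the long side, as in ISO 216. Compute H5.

Let H0's short side be w mm. w · w√2 = 2.0 m² = 2,000,000 mm², so w ≈ 1189.2 mm and w√2 ≈ 1681.8 mm → H0 = 1189 × 1682 mm.
H1: ⌊1682/2⌋ × 1189 = 841 × 1189 mm
H2: ⌊1189/2⌋ × 841 = 594 × 841 mm
H3: ⌊841/2⌋ × 594 = 420 × 594 mm
H4: ⌊594/2⌋ × 420 = 297 × 420 mm
H5: ⌊420/2⌋ × 297 = 210 × 297 mm

210 × 297 mm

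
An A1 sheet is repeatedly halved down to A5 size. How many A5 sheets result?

Each ISO step halves the sheet: 1 × A1 → 2 × A2 → 4 × A3 → 8 × A4 → …
From A1 to A5 is 4 halving steps: 2^4 = 16.

16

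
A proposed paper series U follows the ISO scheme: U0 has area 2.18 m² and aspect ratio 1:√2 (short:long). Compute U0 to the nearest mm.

Let the short side be w mm. Then w · w√2 = 2.18 m² = 2,180,000 mm².
w² = 2,180,000/√2, so w ≈ 1241.6 mm; long side = w√2 ≈ 1755.8 mm.

1242 × 1756 mm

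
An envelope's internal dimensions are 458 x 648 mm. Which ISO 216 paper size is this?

C2 (458 × 648 mm)

Aspect ratio 648/458 ≈ 1.415 — close to the ISO √2 ≈ 1.414.
In the C-series (envelope sizes, between A and B): C2 = 458 × 648 mm.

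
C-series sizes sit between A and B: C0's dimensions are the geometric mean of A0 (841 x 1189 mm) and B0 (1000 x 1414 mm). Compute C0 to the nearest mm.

Short: √(841 · 1000) = √841000 ≈ 917.1 mm.
Long: √(1189 · 1414) = √1681246 ≈ 1296.6 mm.

917 × 1297 mm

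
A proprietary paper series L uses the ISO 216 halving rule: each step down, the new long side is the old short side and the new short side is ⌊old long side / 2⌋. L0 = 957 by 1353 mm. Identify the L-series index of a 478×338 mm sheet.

L0: 957 × 1353 mm
L1: 676 × 957 mm
L2: 478 × 676 mm
L3: 338 × 478 mm
L4: 239 × 338 mm
→ matches L3.

L3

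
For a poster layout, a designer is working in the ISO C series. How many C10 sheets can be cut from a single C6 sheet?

Each ISO step halves the sheet: 1 × C6 → 2 × C7 → 4 × C8 → 8 × C9 → …
From C6 to C10 is 4 halving steps: 2^4 = 16.

16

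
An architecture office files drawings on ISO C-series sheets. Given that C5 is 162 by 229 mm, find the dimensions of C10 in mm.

28 × 40 mm

C6: ⌊229/2⌋ × 162 = 114 × 162 mm
C7: ⌊162/2⌋ × 114 = 81 × 114 mm
C8: ⌊114/2⌋ × 81 = 57 × 81 mm
C9: ⌊81/2⌋ × 57 = 40 × 57 mm
C10: ⌊57/2⌋ × 40 = 28 × 40 mm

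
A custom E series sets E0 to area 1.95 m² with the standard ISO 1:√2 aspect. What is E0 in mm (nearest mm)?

1174 × 1661 mm

Let the short side be w mm. Then w · w√2 = 1.95 m² = 1,950,000 mm².
w² = 1,950,000/√2, so w ≈ 1174.2 mm; long side = w√2 ≈ 1660.6 mm.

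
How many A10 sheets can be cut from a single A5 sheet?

Each ISO step halves the sheet: 1 × A5 → 2 × A6 → 4 × A7 → 8 × A8 → …
From A5 to A10 is 5 halving steps: 2^5 = 32.

32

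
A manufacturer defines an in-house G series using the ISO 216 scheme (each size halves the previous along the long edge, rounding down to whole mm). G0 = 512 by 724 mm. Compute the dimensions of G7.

45 × 64 mm

G1 = 362 × 512 mm (from G0 by 1 halving).
G2: ⌊512/2⌋ × 362 = 256 × 362 mm
G3: ⌊362/2⌋ × 256 = 181 × 256 mm
G4: ⌊256/2⌋ × 181 = 128 × 181 mm
G5: ⌊181/2⌋ × 128 = 90 × 128 mm
G6: ⌊128/2⌋ × 90 = 64 × 90 mm
G7: ⌊90/2⌋ × 64 = 45 × 64 mm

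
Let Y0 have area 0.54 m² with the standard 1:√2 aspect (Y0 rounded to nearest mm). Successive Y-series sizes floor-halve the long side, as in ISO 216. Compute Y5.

Let Y0's short side be w mm. w · w√2 = 0.54 m² = 540,000 mm², so w ≈ 617.9 mm and w√2 ≈ 873.9 mm → Y0 = 618 × 874 mm.
Y1: ⌊874/2⌋ × 618 = 437 × 618 mm
Y2: ⌊618/2⌋ × 437 = 309 × 437 mm
Y3: ⌊437/2⌋ × 309 = 218 × 309 mm
Y4: ⌊309/2⌋ × 218 = 154 × 218 mm
Y5: ⌊218/2⌋ × 154 = 109 × 154 mm

109 × 154 mm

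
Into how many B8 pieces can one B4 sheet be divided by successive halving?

Each ISO step halves the sheet: 1 × B4 → 2 × B5 → 4 × B6 → 8 × B7 → …
From B4 to B8 is 4 halving steps: 2^4 = 16.

16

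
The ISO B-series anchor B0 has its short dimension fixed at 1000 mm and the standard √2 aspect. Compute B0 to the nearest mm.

Short side = 1000 mm; long side = 1000√2 ≈ 1414.2 mm.

1000 × 1414 mm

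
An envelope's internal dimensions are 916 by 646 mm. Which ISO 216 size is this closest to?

Aspect ratio 916/646 ≈ 1.418 — close to the ISO √2 ≈ 1.414.
In the C-series (envelope sizes, between A and B): C1 = 648 × 917 mm.
Off by 3 mm total — nearest standard size.

C1 (648 × 917 mm)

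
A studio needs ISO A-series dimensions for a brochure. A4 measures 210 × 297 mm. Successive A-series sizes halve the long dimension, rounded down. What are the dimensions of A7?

74 × 105 mm

A5: ⌊297/2⌋ × 210 = 148 × 210 mm
A6: ⌊210/2⌋ × 148 = 105 × 148 mm
A7: ⌊148/2⌋ × 105 = 74 × 105 mm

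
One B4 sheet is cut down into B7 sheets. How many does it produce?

8

B4 = 250 × 353 mm; B7 = 88 × 125 mm.
Each halving step doubles the count; 3 steps from B4 to B7.
2^3 = 8.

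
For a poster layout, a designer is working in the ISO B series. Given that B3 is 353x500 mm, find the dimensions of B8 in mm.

B4: ⌊500/2⌋ × 353 = 250 × 353 mm
B5: ⌊353/2⌋ × 250 = 176 × 250 mm
B6: ⌊250/2⌋ × 176 = 125 × 176 mm
B7: ⌊176/2⌋ × 125 = 88 × 125 mm
B8: ⌊125/2⌋ × 88 = 62 × 88 mm

62 × 88 mm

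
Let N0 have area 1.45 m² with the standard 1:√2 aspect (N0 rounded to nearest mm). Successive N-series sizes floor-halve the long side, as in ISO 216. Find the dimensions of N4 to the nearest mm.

Let N0's short side be w mm. w · w√2 = 1.45 m² = 1,450,000 mm², so w ≈ 1012.6 mm and w√2 ≈ 1432.0 mm → N0 = 1013 × 1432 mm.
N1: ⌊1432/2⌋ × 1013 = 716 × 1013 mm
N2: ⌊1013/2⌋ × 716 = 506 × 716 mm
N3: ⌊716/2⌋ × 506 = 358 × 506 mm
N4: ⌊506/2⌋ × 358 = 253 × 358 mm

253 × 358 mm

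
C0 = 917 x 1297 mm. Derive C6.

C1: ⌊1297/2⌋ × 917 = 648 × 917 mm
C2: ⌊917/2⌋ × 648 = 458 × 648 mm
C3: ⌊648/2⌋ × 458 = 324 × 458 mm
C4: ⌊458/2⌋ × 324 = 229 × 324 mm
C5: ⌊324/2⌋ × 229 = 162 × 229 mm
C6: ⌊229/2⌋ × 162 = 114 × 162 mm

114 × 162 mm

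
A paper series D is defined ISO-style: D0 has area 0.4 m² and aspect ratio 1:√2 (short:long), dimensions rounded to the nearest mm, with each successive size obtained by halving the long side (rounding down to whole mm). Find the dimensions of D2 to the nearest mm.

Let D0's short side be w mm. w · w√2 = 0.4 m² = 400,000 mm², so w ≈ 531.8 mm and w√2 ≈ 752.1 mm → D0 = 532 × 752 mm.
D1: ⌊752/2⌋ × 532 = 376 × 532 mm
D2: ⌊532/2⌋ × 376 = 266 × 376 mm

266 × 376 mm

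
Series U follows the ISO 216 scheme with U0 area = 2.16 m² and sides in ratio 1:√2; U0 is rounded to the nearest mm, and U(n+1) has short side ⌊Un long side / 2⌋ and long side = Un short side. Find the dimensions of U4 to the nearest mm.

309 × 437 mm

Let U0's short side be w mm. w · w√2 = 2.16 m² = 2,160,000 mm², so w ≈ 1235.9 mm and w√2 ≈ 1747.8 mm → U0 = 1236 × 1748 mm.
U1: ⌊1748/2⌋ × 1236 = 874 × 1236 mm
U2: ⌊1236/2⌋ × 874 = 618 × 874 mm
U3: ⌊874/2⌋ × 618 = 437 × 618 mm
U4: ⌊618/2⌋ × 437 = 309 × 437 mm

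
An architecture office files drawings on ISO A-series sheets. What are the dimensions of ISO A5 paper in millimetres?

A0 = 841 × 1189 mm (A0 has area 1 m², aspect 1:√2).
A1: ⌊1189/2⌋ × 841 = 594 × 841 mm
A2: ⌊841/2⌋ × 594 = 420 × 594 mm
A3: ⌊594/2⌋ × 420 = 297 × 420 mm
A4: ⌊420/2⌋ × 297 = 210 × 297 mm
A5: ⌊297/2⌋ × 210 = 148 × 210 mm

148 × 210 mm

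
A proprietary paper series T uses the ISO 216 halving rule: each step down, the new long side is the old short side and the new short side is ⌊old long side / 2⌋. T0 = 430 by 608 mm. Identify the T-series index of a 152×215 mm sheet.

T3

T0: 430 × 608 mm
T1: 304 × 430 mm
T2: 215 × 304 mm
T3: 152 × 215 mm
T4: 107 × 152 mm
→ matches T3.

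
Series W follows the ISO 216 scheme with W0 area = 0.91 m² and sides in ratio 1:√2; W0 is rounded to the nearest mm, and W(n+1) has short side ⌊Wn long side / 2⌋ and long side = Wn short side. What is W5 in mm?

Let W0's short side be w mm. w · w√2 = 0.91 m² = 910,000 mm², so w ≈ 802.2 mm and w√2 ≈ 1134.4 mm → W0 = 802 × 1134 mm.
W1: ⌊1134/2⌋ × 802 = 567 × 802 mm
W2: ⌊802/2⌋ × 567 = 401 × 567 mm
W3: ⌊567/2⌋ × 401 = 283 × 401 mm
W4: ⌊401/2⌋ × 283 = 200 × 283 mm
W5: ⌊283/2⌋ × 200 = 141 × 200 mm

141 × 200 mm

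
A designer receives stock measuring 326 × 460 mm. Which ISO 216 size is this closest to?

Aspect ratio 460/326 ≈ 1.411 — close to the ISO √2 ≈ 1.414.
In the C-series (envelope sizes, between A and B): C3 = 324 × 458 mm.
Off by 4 mm total — nearest standard size.

C3 (324 × 458 mm)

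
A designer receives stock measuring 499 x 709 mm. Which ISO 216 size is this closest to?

Aspect ratio 709/499 ≈ 1.421 — close to the ISO √2 ≈ 1.414.
In the B-series (B0 = 1000 × 1414 mm): B2 = 500 × 707 mm.
Off by 3 mm total — nearest standard size.

B2 (500 × 707 mm)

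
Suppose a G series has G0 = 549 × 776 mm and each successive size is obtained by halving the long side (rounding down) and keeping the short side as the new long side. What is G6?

G1: ⌊776/2⌋ × 549 = 388 × 549 mm
G2: ⌊549/2⌋ × 388 = 274 × 388 mm
G3: ⌊388/2⌋ × 274 = 194 × 274 mm
G4: ⌊274/2⌋ × 194 = 137 × 194 mm
G5: ⌊194/2⌋ × 137 = 97 × 137 mm
G6: ⌊137/2⌋ × 97 = 68 × 97 mm

68 × 97 mm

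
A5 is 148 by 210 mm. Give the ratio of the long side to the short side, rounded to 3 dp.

210 / 148 = 1.419
ISO 216 targets √2 ≈ 1.414; the +0.005 deviation is from mm rounding.

1.419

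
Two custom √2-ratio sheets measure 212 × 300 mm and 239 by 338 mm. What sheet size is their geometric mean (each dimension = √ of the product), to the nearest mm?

225 × 318 mm

Short side: √(212 · 239) = √50668 ≈ 225.1 → 225 mm
Long side: √(300 · 338) = √101400 ≈ 318.4 → 318 mm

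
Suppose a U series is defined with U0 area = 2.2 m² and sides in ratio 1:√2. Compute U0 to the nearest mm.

Let the short side be w mm. Then w · w√2 = 2.2 m² = 2,200,000 mm².
w² = 2,200,000/√2, so w ≈ 1247.3 mm; long side = w√2 ≈ 1763.9 mm.

1247 × 1764 mm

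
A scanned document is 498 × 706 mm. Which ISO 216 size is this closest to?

Aspect ratio 706/498 ≈ 1.418 — close to the ISO √2 ≈ 1.414.
In the B-series (B0 = 1000 × 1414 mm): B2 = 500 × 707 mm.
Off by 3 mm total — nearest standard size.

B2 (500 × 707 mm)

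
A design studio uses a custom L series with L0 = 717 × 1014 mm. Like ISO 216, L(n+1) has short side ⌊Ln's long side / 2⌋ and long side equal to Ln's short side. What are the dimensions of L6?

L1: ⌊1014/2⌋ × 717 = 507 × 717 mm
L2: ⌊717/2⌋ × 507 = 358 × 507 mm
L3: ⌊507/2⌋ × 358 = 253 × 358 mm
L4: ⌊358/2⌋ × 253 = 179 × 253 mm
L5: ⌊253/2⌋ × 179 = 126 × 179 mm
L6: ⌊179/2⌋ × 126 = 89 × 126 mm

89 × 126 mm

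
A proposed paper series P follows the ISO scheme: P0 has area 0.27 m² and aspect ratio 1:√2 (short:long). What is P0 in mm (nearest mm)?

Let the short side be w mm. Then w · w√2 = 0.27 m² = 270,000 mm².
w² = 270,000/√2, so w ≈ 436.9 mm; long side = w√2 ≈ 617.9 mm.

437 × 618 mm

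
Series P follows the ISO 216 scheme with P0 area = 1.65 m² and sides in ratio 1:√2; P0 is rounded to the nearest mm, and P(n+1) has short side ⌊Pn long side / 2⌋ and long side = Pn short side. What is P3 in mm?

382 × 540 mm

Let P0's short side be w mm. w · w√2 = 1.65 m² = 1,650,000 mm², so w ≈ 1080.2 mm and w√2 ≈ 1527.6 mm → P0 = 1080 × 1528 mm.
P1: ⌊1528/2⌋ × 1080 = 764 × 1080 mm
P2: ⌊1080/2⌋ × 764 = 540 × 764 mm
P3: ⌊764/2⌋ × 540 = 382 × 540 mm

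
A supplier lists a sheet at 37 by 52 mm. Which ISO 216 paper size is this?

A9 (37 × 52 mm)

Aspect ratio 52/37 ≈ 1.405 — close to the ISO √2 ≈ 1.414.
In the A-series (A0 area = 1 m²): A9 = 37 × 52 mm.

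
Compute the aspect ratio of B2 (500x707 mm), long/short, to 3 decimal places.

707 / 500 = 1.414
Matches √2 ≈ 1.414 — the ISO 216 defining ratio.

1.414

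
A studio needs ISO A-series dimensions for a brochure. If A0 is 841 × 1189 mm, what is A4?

A1: ⌊1189/2⌋ × 841 = 594 × 841 mm
A2: ⌊841/2⌋ × 594 = 420 × 594 mm
A3: ⌊594/2⌋ × 420 = 297 × 420 mm
A4: ⌊420/2⌋ × 297 = 210 × 297 mm

210 × 297 mm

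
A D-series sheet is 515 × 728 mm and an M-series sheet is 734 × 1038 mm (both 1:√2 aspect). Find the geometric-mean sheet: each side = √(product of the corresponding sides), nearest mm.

615 × 869 mm

Short side: √(515 · 734) = √378010 ≈ 614.8 → 615 mm
Long side: √(728 · 1038) = √755664 ≈ 869.3 → 869 mm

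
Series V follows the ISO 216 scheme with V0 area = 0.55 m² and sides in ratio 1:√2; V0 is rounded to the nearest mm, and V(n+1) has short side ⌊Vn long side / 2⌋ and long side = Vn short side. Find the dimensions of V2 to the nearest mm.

312 × 441 mm

Let V0's short side be w mm. w · w√2 = 0.55 m² = 550,000 mm², so w ≈ 623.6 mm and w√2 ≈ 881.9 mm → V0 = 624 × 882 mm.
V1: ⌊882/2⌋ × 624 = 441 × 624 mm
V2: ⌊624/2⌋ × 441 = 312 × 441 mm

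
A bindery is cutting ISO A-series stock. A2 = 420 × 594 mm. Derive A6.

105 × 148 mm

A3: ⌊594/2⌋ × 420 = 297 × 420 mm
A4: ⌊420/2⌋ × 297 = 210 × 297 mm
A5: ⌊297/2⌋ × 210 = 148 × 210 mm
A6: ⌊210/2⌋ × 148 = 105 × 148 mm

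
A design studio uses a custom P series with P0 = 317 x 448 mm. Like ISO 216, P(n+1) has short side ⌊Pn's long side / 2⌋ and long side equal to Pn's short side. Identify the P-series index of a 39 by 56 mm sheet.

P6

P0: 317 × 448 mm
P1: 224 × 317 mm
P2: 158 × 224 mm
P3: 112 × 158 mm
P4: 79 × 112 mm
P5: 56 × 79 mm
P6: 39 × 56 mm
P7: 28 × 39 mm
→ matches P6.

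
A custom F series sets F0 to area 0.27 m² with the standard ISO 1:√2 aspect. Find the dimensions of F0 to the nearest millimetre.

Let the short side be w mm. Then w · w√2 = 0.27 m² = 270,000 mm².
w² = 270,000/√2, so w ≈ 436.9 mm; long side = w√2 ≈ 617.9 mm.

437 × 618 mm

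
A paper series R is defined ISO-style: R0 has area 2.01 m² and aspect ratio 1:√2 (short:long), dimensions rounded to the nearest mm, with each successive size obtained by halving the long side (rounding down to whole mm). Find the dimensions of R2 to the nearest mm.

Let R0's short side be w mm. w · w√2 = 2.01 m² = 2,010,000 mm², so w ≈ 1192.2 mm and w√2 ≈ 1686.0 mm → R0 = 1192 × 1686 mm.
R1: ⌊1686/2⌋ × 1192 = 843 × 1192 mm
R2: ⌊1192/2⌋ × 843 = 596 × 843 mm

596 × 843 mm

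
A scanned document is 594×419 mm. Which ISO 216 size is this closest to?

A2 (420 × 594 mm)

Aspect ratio 594/419 ≈ 1.418 — close to the ISO √2 ≈ 1.414.
In the A-series (A0 area = 1 m²): A2 = 420 × 594 mm.
Off by 1 mm total — nearest standard size.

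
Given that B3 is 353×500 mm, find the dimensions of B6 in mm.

125 × 176 mm

B4: ⌊500/2⌋ × 353 = 250 × 353 mm
B5: ⌊353/2⌋ × 250 = 176 × 250 mm
B6: ⌊250/2⌋ × 176 = 125 × 176 mm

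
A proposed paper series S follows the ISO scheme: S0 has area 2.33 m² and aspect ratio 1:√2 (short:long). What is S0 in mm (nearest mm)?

1284 × 1815 mm

Let the short side be w mm. Then w · w√2 = 2.33 m² = 2,330,000 mm².
w² = 2,330,000/√2, so w ≈ 1283.6 mm; long side = w√2 ≈ 1815.2 mm.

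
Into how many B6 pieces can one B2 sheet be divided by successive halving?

B2 = 500 × 707 mm; B6 = 125 × 176 mm.
Each halving step doubles the count; 4 steps from B2 to B6.
2^4 = 16.

16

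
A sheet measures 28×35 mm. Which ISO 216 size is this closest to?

Aspect ratio 35/28 ≈ 1.250 (ISO target is √2 ≈ 1.414).
In the A-series (A0 area = 1 m²): A10 = 26 × 37 mm.
Off by 4 mm total — nearest standard size.

A10 (26 × 37 mm)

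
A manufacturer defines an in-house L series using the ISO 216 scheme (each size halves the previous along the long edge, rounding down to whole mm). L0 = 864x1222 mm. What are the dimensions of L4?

L1: ⌊1222/2⌋ × 864 = 611 × 864 mm
L2: ⌊864/2⌋ × 611 = 432 × 611 mm
L3: ⌊611/2⌋ × 432 = 305 × 432 mm
L4: ⌊432/2⌋ × 305 = 216 × 305 mm

216 × 305 mm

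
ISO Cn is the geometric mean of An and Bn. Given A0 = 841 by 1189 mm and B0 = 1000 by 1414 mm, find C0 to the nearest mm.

Short side: √(841 · 1000) = √841000 ≈ 917.1 → 917 mm
Long side: √(1189 · 1414) = √1681246 ≈ 1296.6 → 1297 mm

917 × 1297 mm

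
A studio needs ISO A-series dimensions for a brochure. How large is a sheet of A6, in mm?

A0 = 841 × 1189 mm (A0 has area 1 m², aspect 1:√2).
A1: ⌊1189/2⌋ × 841 = 594 × 841 mm
A2: ⌊841/2⌋ × 594 = 420 × 594 mm
A3: ⌊594/2⌋ × 420 = 297 × 420 mm
A4: ⌊420/2⌋ × 297 = 210 × 297 mm
A5: ⌊297/2⌋ × 210 = 148 × 210 mm
A6: ⌊210/2⌋ × 148 = 105 × 148 mm

105 × 148 mm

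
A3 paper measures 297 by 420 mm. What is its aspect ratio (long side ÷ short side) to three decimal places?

1.414

420 / 297 = 1.414
Matches √2 ≈ 1.414 — the ISO 216 defining ratio.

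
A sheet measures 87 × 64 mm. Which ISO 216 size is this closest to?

B8 (62 × 88 mm)

Aspect ratio 87/64 ≈ 1.359 (ISO target is √2 ≈ 1.414).
In the B-series (B0 = 1000 × 1414 mm): B8 = 62 × 88 mm.
Off by 3 mm total — nearest standard size.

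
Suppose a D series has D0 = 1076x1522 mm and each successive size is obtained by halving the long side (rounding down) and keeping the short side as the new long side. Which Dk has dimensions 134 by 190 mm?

D0: 1076 × 1522 mm
D1: 761 × 1076 mm
D2: 538 × 761 mm
D3: 380 × 538 mm
D4: 269 × 380 mm
D5: 190 × 269 mm
D6: 134 × 190 mm
D7: 95 × 134 mm
→ matches D6.

D6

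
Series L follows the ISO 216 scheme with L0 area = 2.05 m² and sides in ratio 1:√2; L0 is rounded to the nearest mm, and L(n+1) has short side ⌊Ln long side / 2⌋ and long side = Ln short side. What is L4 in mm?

Let L0's short side be w mm. w · w√2 = 2.05 m² = 2,050,000 mm², so w ≈ 1204.0 mm and w√2 ≈ 1702.7 mm → L0 = 1204 × 1703 mm.
L1: ⌊1703/2⌋ × 1204 = 851 × 1204 mm
L2: ⌊1204/2⌋ × 851 = 602 × 851 mm
L3: ⌊851/2⌋ × 602 = 425 × 602 mm
L4: ⌊602/2⌋ × 425 = 301 × 425 mm

301 × 425 mm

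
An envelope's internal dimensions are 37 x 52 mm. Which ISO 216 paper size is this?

A9 (37 × 52 mm)

Aspect ratio 52/37 ≈ 1.405 — close to the ISO √2 ≈ 1.414.
In the A-series (A0 area = 1 m²): A9 = 37 × 52 mm.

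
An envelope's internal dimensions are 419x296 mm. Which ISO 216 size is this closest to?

Aspect ratio 419/296 ≈ 1.416 — close to the ISO √2 ≈ 1.414.
In the A-series (A0 area = 1 m²): A3 = 297 × 420 mm.
Off by 2 mm total — nearest standard size.

A3 (297 × 420 mm)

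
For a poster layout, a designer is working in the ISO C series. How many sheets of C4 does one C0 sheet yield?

16

C0 = 917 × 1297 mm; C4 = 229 × 324 mm.
Each halving step doubles the count; 4 steps from C0 to C4.
2^4 = 16.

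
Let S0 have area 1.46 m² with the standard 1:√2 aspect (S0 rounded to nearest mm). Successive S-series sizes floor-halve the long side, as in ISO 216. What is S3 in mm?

359 × 508 mm

Let S0's short side be w mm. w · w√2 = 1.46 m² = 1,460,000 mm², so w ≈ 1016.1 mm and w√2 ≈ 1436.9 mm → S0 = 1016 × 1437 mm.
S1: ⌊1437/2⌋ × 1016 = 718 × 1016 mm
S2: ⌊1016/2⌋ × 718 = 508 × 718 mm
S3: ⌊718/2⌋ × 508 = 359 × 508 mm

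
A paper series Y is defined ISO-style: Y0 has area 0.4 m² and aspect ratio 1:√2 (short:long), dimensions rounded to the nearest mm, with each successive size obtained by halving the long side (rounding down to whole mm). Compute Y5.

Let Y0's short side be w mm. w · w√2 = 0.4 m² = 400,000 mm², so w ≈ 531.8 mm and w√2 ≈ 752.1 mm → Y0 = 532 × 752 mm.
Y1: ⌊752/2⌋ × 532 = 376 × 532 mm
Y2: ⌊532/2⌋ × 376 = 266 × 376 mm
Y3: ⌊376/2⌋ × 266 = 188 × 266 mm
Y4: ⌊266/2⌋ × 188 = 133 × 188 mm
Y5: ⌊188/2⌋ × 133 = 94 × 133 mm

94 × 133 mm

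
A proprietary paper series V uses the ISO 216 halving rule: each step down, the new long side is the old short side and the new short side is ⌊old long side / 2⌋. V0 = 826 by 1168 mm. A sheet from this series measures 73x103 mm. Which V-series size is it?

V0: 826 × 1168 mm
V1: 584 × 826 mm
V2: 413 × 584 mm
V3: 292 × 413 mm
V4: 206 × 292 mm
V5: 146 × 206 mm
V6: 103 × 146 mm
V7: 73 × 103 mm
V8: 51 × 73 mm
→ matches V7.

V7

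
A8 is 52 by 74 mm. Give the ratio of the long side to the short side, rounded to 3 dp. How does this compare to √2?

74 / 52 = 1.423
ISO 216 targets √2 ≈ 1.414; the +0.009 deviation is from mm rounding.

1.423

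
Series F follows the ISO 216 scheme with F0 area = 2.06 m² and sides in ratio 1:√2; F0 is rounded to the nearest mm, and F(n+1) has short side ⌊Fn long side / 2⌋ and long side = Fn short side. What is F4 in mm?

301 × 426 mm

Let F0's short side be w mm. w · w√2 = 2.06 m² = 2,060,000 mm², so w ≈ 1206.9 mm and w√2 ≈ 1706.8 mm → F0 = 1207 × 1707 mm.
F1: ⌊1707/2⌋ × 1207 = 853 × 1207 mm
F2: ⌊1207/2⌋ × 853 = 603 × 853 mm
F3: ⌊853/2⌋ × 603 = 426 × 603 mm
F4: ⌊603/2⌋ × 426 = 301 × 426 mm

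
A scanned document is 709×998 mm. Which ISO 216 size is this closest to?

B1 (707 × 1000 mm)

Aspect ratio 998/709 ≈ 1.408 — close to the ISO √2 ≈ 1.414.
In the B-series (B0 = 1000 × 1414 mm): B1 = 707 × 1000 mm.
Off by 4 mm total — nearest standard size.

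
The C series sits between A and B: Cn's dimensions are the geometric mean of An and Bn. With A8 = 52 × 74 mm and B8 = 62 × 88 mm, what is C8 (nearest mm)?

57 × 81 mm

Short side: √(52 · 62) = √3224 ≈ 56.8 → 57 mm
Long side: √(74 · 88) = √6512 ≈ 80.7 → 81 mm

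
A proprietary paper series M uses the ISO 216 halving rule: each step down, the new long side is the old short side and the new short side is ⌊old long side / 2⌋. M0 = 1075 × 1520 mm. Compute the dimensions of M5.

M1: ⌊1520/2⌋ × 1075 = 760 × 1075 mm
M2: ⌊1075/2⌋ × 760 = 537 × 760 mm
M3: ⌊760/2⌋ × 537 = 380 × 537 mm
M4: ⌊537/2⌋ × 380 = 268 × 380 mm
M5: ⌊380/2⌋ × 268 = 190 × 268 mm

190 × 268 mm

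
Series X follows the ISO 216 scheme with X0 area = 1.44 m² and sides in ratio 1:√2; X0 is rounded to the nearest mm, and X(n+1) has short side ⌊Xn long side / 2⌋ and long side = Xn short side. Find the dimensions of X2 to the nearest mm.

Let X0's short side be w mm. w · w√2 = 1.44 m² = 1,440,000 mm², so w ≈ 1009.1 mm and w√2 ≈ 1427.0 mm → X0 = 1009 × 1427 mm.
X1: ⌊1427/2⌋ × 1009 = 713 × 1009 mm
X2: ⌊1009/2⌋ × 713 = 504 × 713 mm

504 × 713 mm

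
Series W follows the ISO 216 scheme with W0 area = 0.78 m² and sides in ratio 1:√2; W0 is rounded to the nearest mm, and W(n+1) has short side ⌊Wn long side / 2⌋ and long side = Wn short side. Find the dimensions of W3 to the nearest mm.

262 × 371 mm

Let W0's short side be w mm. w · w√2 = 0.78 m² = 780,000 mm², so w ≈ 742.7 mm and w√2 ≈ 1050.3 mm → W0 = 743 × 1050 mm.
W1: ⌊1050/2⌋ × 743 = 525 × 743 mm
W2: ⌊743/2⌋ × 525 = 371 × 525 mm
W3: ⌊525/2⌋ × 371 = 262 × 371 mm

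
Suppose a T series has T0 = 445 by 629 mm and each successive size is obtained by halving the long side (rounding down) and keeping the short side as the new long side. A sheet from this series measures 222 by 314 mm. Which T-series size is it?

T2

T0: 445 × 629 mm
T1: 314 × 445 mm
T2: 222 × 314 mm
T3: 157 × 222 mm
→ matches T2.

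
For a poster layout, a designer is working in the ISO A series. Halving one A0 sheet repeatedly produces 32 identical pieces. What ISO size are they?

32 = 2^5, so 5 halving steps.
A0 → A1 → … → A5 after 5 steps.

A5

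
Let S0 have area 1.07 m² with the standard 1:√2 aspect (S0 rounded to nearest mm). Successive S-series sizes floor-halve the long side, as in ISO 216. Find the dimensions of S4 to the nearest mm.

217 × 307 mm

Let S0's short side be w mm. w · w√2 = 1.07 m² = 1,070,000 mm², so w ≈ 869.8 mm and w√2 ≈ 1230.1 mm → S0 = 870 × 1230 mm.
S1: ⌊1230/2⌋ × 870 = 615 × 870 mm
S2: ⌊870/2⌋ × 615 = 435 × 615 mm
S3: ⌊615/2⌋ × 435 = 307 × 435 mm
S4: ⌊435/2⌋ × 307 = 217 × 307 mm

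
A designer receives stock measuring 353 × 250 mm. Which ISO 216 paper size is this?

Aspect ratio 353/250 ≈ 1.412 — close to the ISO √2 ≈ 1.414.
In the B-series (B0 = 1000 × 1414 mm): B4 = 250 × 353 mm.

B4 (250 × 353 mm)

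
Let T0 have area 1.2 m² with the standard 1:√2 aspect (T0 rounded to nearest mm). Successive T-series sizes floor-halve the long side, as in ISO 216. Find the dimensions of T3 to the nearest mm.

325 × 460 mm

Let T0's short side be w mm. w · w√2 = 1.2 m² = 1,200,000 mm², so w ≈ 921.2 mm and w√2 ≈ 1302.7 mm → T0 = 921 × 1303 mm.
T1: ⌊1303/2⌋ × 921 = 651 × 921 mm
T2: ⌊921/2⌋ × 651 = 460 × 651 mm
T3: ⌊651/2⌋ × 460 = 325 × 460 mm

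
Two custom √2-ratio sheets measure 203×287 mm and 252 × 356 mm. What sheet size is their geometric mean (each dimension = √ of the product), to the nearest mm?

Short side: √(203 · 252) = √51156 ≈ 226.2 → 226 mm
Long side: √(287 · 356) = √102172 ≈ 319.6 → 320 mm

226 × 320 mm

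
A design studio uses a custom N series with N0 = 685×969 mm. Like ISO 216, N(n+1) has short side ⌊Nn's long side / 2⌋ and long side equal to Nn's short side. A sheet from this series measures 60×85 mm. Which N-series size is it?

N0: 685 × 969 mm
N1: 484 × 685 mm
N2: 342 × 484 mm
N3: 242 × 342 mm
N4: 171 × 242 mm
N5: 121 × 171 mm
N6: 85 × 121 mm
N7: 60 × 85 mm
N8: 42 × 60 mm
→ matches N7.

N7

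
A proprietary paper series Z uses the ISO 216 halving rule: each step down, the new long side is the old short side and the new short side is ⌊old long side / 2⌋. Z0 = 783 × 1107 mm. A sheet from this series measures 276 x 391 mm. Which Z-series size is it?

Z3

Z0: 783 × 1107 mm
Z1: 553 × 783 mm
Z2: 391 × 553 mm
Z3: 276 × 391 mm
Z4: 195 × 276 mm
→ matches Z3.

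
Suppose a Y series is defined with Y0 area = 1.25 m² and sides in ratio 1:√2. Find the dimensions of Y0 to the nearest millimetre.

940 × 1330 mm

Let the short side be w mm. Then w · w√2 = 1.25 m² = 1,250,000 mm².
w² = 1,250,000/√2, so w ≈ 940.2 mm; long side = w√2 ≈ 1329.6 mm.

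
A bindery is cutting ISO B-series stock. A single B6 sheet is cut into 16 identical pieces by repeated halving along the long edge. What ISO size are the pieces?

16 = 2^4, so 4 halving steps.
B6 → B7 → … → B10 after 4 steps.

B10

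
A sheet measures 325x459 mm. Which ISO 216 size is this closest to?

C3 (324 × 458 mm)

Aspect ratio 459/325 ≈ 1.412 — close to the ISO √2 ≈ 1.414.
In the C-series (envelope sizes, between A and B): C3 = 324 × 458 mm.
Off by 2 mm total — nearest standard size.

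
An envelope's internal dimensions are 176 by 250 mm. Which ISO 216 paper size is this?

B5 (176 × 250 mm)

Aspect ratio 250/176 ≈ 1.420 — close to the ISO √2 ≈ 1.414.
In the B-series (B0 = 1000 × 1414 mm): B5 = 176 × 250 mm.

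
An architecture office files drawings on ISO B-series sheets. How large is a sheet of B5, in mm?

176 × 250 mm

B0 = 1000 × 1414 mm (B0 has a 1000 mm short side, aspect 1:√2).
B1: ⌊1414/2⌋ × 1000 = 707 × 1000 mm
B2: ⌊1000/2⌋ × 707 = 500 × 707 mm
B3: ⌊707/2⌋ × 500 = 353 × 500 mm
B4: ⌊500/2⌋ × 353 = 250 × 353 mm
B5: ⌊353/2⌋ × 250 = 176 × 250 mm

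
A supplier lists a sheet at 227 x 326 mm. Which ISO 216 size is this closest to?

Aspect ratio 326/227 ≈ 1.436 (ISO target is √2 ≈ 1.414).
In the C-series (envelope sizes, between A and B): C4 = 229 × 324 mm.
Off by 4 mm total — nearest standard size.

C4 (229 × 324 mm)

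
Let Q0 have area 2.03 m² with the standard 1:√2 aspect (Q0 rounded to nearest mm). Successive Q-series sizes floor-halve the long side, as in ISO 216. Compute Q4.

Let Q0's short side be w mm. w · w√2 = 2.03 m² = 2,030,000 mm², so w ≈ 1198.1 mm and w√2 ≈ 1694.4 mm → Q0 = 1198 × 1694 mm.
Q1: ⌊1694/2⌋ × 1198 = 847 × 1198 mm
Q2: ⌊1198/2⌋ × 847 = 599 × 847 mm
Q3: ⌊847/2⌋ × 599 = 423 × 599 mm
Q4: ⌊599/2⌋ × 423 = 299 × 423 mm

299 × 423 mm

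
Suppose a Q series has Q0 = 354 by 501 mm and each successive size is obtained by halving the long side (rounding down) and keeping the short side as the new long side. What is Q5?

62 × 88 mm

Q1: ⌊501/2⌋ × 354 = 250 × 354 mm
Q2: ⌊354/2⌋ × 250 = 177 × 250 mm
Q3: ⌊250/2⌋ × 177 = 125 × 177 mm
Q4: ⌊177/2⌋ × 125 = 88 × 125 mm
Q5: ⌊125/2⌋ × 88 = 62 × 88 mm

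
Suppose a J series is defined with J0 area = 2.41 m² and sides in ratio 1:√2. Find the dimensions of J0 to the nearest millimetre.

Let the short side be w mm. Then w · w√2 = 2.41 m² = 2,410,000 mm².
w² = 2,410,000/√2, so w ≈ 1305.4 mm; long side = w√2 ≈ 1846.1 mm.

1305 × 1846 mm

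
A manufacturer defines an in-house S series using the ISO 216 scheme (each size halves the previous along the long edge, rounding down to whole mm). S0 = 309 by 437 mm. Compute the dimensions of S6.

38 × 54 mm

S1: ⌊437/2⌋ × 309 = 218 × 309 mm
S2: ⌊309/2⌋ × 218 = 154 × 218 mm
S3: ⌊218/2⌋ × 154 = 109 × 154 mm
S4: ⌊154/2⌋ × 109 = 77 × 109 mm
S5: ⌊109/2⌋ × 77 = 54 × 77 mm
S6: ⌊77/2⌋ × 54 = 38 × 54 mm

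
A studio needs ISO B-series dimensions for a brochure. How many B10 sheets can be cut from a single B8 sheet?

4

B8 = 62 × 88 mm; B10 = 31 × 44 mm.
Each halving step doubles the count; 2 steps from B8 to B10.
2^2 = 4.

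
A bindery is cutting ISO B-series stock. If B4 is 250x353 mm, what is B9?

B5: ⌊353/2⌋ × 250 = 176 × 250 mm
B6: ⌊250/2⌋ × 176 = 125 × 176 mm
B7: ⌊176/2⌋ × 125 = 88 × 125 mm
B8: ⌊125/2⌋ × 88 = 62 × 88 mm
B9: ⌊88/2⌋ × 62 = 44 × 62 mm

44 × 62 mm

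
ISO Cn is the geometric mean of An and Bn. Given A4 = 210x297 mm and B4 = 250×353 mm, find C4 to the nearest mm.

Short side: √(210 · 250) = √52500 ≈ 229.1 → 229 mm
Long side: √(297 · 353) = √104841 ≈ 323.8 → 324 mm

229 × 324 mm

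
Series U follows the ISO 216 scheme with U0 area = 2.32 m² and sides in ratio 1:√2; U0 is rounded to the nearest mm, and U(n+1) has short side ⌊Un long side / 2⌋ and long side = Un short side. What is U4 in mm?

Let U0's short side be w mm. w · w√2 = 2.32 m² = 2,320,000 mm², so w ≈ 1280.8 mm and w√2 ≈ 1811.3 mm → U0 = 1281 × 1811 mm.
U1: ⌊1811/2⌋ × 1281 = 905 × 1281 mm
U2: ⌊1281/2⌋ × 905 = 640 × 905 mm
U3: ⌊905/2⌋ × 640 = 452 × 640 mm
U4: ⌊640/2⌋ × 452 = 320 × 452 mm

320 × 452 mm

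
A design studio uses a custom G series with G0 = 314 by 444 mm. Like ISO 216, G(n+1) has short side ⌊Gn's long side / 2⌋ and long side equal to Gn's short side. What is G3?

111 × 157 mm

G1: ⌊444/2⌋ × 314 = 222 × 314 mm
G2: ⌊314/2⌋ × 222 = 157 × 222 mm
G3: ⌊222/2⌋ × 157 = 111 × 157 mm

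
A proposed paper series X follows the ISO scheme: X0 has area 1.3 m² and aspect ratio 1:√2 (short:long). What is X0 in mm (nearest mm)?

Let the short side be w mm. Then w · w√2 = 1.3 m² = 1,300,000 mm².
w² = 1,300,000/√2, so w ≈ 958.8 mm; long side = w√2 ≈ 1355.9 mm.

959 × 1356 mm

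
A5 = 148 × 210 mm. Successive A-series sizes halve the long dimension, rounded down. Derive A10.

26 × 37 mm

A6: ⌊210/2⌋ × 148 = 105 × 148 mm
A7: ⌊148/2⌋ × 105 = 74 × 105 mm
A8: ⌊105/2⌋ × 74 = 52 × 74 mm
A9: ⌊74/2⌋ × 52 = 37 × 52 mm
A10: ⌊52/2⌋ × 37 = 26 × 37 mm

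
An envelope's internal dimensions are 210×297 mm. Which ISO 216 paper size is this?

Aspect ratio 297/210 ≈ 1.414 — close to the ISO √2 ≈ 1.414.
In the A-series (A0 area = 1 m²): A4 = 210 × 297 mm.

A4 (210 × 297 mm)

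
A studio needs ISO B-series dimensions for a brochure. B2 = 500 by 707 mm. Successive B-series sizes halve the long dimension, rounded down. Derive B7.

B3: ⌊707/2⌋ × 500 = 353 × 500 mm
B4: ⌊500/2⌋ × 353 = 250 × 353 mm
B5: ⌊353/2⌋ × 250 = 176 × 250 mm
B6: ⌊250/2⌋ × 176 = 125 × 176 mm
B7: ⌊176/2⌋ × 125 = 88 × 125 mm

88 × 125 mm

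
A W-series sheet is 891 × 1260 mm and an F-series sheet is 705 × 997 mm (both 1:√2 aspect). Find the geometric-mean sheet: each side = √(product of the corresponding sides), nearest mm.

Short side: √(891 · 705) = √628155 ≈ 792.6 → 793 mm
Long side: √(1260 · 997) = √1256220 ≈ 1120.8 → 1121 mm

793 × 1121 mm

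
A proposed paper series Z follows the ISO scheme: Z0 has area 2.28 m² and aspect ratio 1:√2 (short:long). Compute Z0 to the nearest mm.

1270 × 1796 mm

Let the short side be w mm. Then w · w√2 = 2.28 m² = 2,280,000 mm².
w² = 2,280,000/√2, so w ≈ 1269.7 mm; long side = w√2 ≈ 1795.7 mm.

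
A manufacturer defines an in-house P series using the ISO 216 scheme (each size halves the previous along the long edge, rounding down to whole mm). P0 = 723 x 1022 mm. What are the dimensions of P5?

P1: ⌊1022/2⌋ × 723 = 511 × 723 mm
P2: ⌊723/2⌋ × 511 = 361 × 511 mm
P3: ⌊511/2⌋ × 361 = 255 × 361 mm
P4: ⌊361/2⌋ × 255 = 180 × 255 mm
P5: ⌊255/2⌋ × 180 = 127 × 180 mm

127 × 180 mm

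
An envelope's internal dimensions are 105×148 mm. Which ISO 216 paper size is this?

Aspect ratio 148/105 ≈ 1.410 — close to the ISO √2 ≈ 1.414.
In the A-series (A0 area = 1 m²): A6 = 105 × 148 mm.

A6 (105 × 148 mm)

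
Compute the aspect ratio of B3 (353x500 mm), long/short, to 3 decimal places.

500 / 353 = 1.416
ISO 216 targets √2 ≈ 1.414; the +0.002 deviation is from mm rounding.

1.416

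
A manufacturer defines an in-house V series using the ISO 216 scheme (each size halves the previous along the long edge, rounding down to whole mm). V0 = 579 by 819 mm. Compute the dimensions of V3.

V1: ⌊819/2⌋ × 579 = 409 × 579 mm
V2: ⌊579/2⌋ × 409 = 289 × 409 mm
V3: ⌊409/2⌋ × 289 = 204 × 289 mm

204 × 289 mm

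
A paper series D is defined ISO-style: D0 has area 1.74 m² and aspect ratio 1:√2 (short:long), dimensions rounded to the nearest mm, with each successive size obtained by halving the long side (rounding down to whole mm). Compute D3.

Let D0's short side be w mm. w · w√2 = 1.74 m² = 1,740,000 mm², so w ≈ 1109.2 mm and w√2 ≈ 1568.7 mm → D0 = 1109 × 1569 mm.
D1: ⌊1569/2⌋ × 1109 = 784 × 1109 mm
D2: ⌊1109/2⌋ × 784 = 554 × 784 mm
D3: ⌊784/2⌋ × 554 = 392 × 554 mm

392 × 554 mm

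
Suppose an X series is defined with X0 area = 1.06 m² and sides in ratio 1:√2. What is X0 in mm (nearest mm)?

Let the short side be w mm. Then w · w√2 = 1.06 m² = 1,060,000 mm².
w² = 1,060,000/√2, so w ≈ 865.8 mm; long side = w√2 ≈ 1224.4 mm.

866 × 1224 mm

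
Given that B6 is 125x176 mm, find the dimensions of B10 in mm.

B7: ⌊176/2⌋ × 125 = 88 × 125 mm
B8: ⌊125/2⌋ × 88 = 62 × 88 mm
B9: ⌊88/2⌋ × 62 = 44 × 62 mm
B10: ⌊62/2⌋ × 44 = 31 × 44 mm

31 × 44 mm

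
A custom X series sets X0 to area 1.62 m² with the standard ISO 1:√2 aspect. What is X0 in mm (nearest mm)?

Let the short side be w mm. Then w · w√2 = 1.62 m² = 1,620,000 mm².
w² = 1,620,000/√2, so w ≈ 1070.3 mm; long side = w√2 ≈ 1513.6 mm.

1070 × 1514 mm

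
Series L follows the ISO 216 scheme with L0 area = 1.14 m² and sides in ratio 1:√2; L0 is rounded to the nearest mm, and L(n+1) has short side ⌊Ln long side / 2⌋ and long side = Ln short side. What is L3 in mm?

Let L0's short side be w mm. w · w√2 = 1.14 m² = 1,140,000 mm², so w ≈ 897.8 mm and w√2 ≈ 1269.7 mm → L0 = 898 × 1270 mm.
L1: ⌊1270/2⌋ × 898 = 635 × 898 mm
L2: ⌊898/2⌋ × 635 = 449 × 635 mm
L3: ⌊635/2⌋ × 449 = 317 × 449 mm

317 × 449 mm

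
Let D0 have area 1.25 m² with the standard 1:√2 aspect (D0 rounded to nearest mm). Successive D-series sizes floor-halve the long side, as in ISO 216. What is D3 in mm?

332 × 470 mm

Let D0's short side be w mm. w · w√2 = 1.25 m² = 1,250,000 mm², so w ≈ 940.2 mm and w√2 ≈ 1329.6 mm → D0 = 940 × 1330 mm.
D1: ⌊1330/2⌋ × 940 = 665 × 940 mm
D2: ⌊940/2⌋ × 665 = 470 × 665 mm
D3: ⌊665/2⌋ × 470 = 332 × 470 mm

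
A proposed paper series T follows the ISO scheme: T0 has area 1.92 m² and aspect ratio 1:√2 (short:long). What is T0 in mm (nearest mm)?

Let the short side be w mm. Then w · w√2 = 1.92 m² = 1,920,000 mm².
w² = 1,920,000/√2, so w ≈ 1165.2 mm; long side = w√2 ≈ 1647.8 mm.

1165 × 1648 mm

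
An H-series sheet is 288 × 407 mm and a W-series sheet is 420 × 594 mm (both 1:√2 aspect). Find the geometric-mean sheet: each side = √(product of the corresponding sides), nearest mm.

Short side: √(288 · 420) = √120960 ≈ 347.8 → 348 mm
Long side: √(407 · 594) = √241758 ≈ 491.7 → 492 mm

348 × 492 mm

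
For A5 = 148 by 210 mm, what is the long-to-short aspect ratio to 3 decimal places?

1.419

210 / 148 = 1.419
ISO 216 targets √2 ≈ 1.414; the +0.005 deviation is from mm rounding.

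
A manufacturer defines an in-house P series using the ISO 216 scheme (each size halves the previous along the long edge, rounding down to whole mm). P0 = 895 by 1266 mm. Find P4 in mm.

223 × 316 mm

P1: ⌊1266/2⌋ × 895 = 633 × 895 mm
P2: ⌊895/2⌋ × 633 = 447 × 633 mm
P3: ⌊633/2⌋ × 447 = 316 × 447 mm
P4: ⌊447/2⌋ × 316 = 223 × 316 mm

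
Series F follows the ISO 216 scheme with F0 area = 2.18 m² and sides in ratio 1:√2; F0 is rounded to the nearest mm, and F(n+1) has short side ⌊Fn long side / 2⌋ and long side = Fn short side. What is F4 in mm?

Let F0's short side be w mm. w · w√2 = 2.18 m² = 2,180,000 mm², so w ≈ 1241.6 mm and w√2 ≈ 1755.8 mm → F0 = 1242 × 1756 mm.
F1: ⌊1756/2⌋ × 1242 = 878 × 1242 mm
F2: ⌊1242/2⌋ × 878 = 621 × 878 mm
F3: ⌊878/2⌋ × 621 = 439 × 621 mm
F4: ⌊621/2⌋ × 439 = 310 × 439 mm

310 × 439 mm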